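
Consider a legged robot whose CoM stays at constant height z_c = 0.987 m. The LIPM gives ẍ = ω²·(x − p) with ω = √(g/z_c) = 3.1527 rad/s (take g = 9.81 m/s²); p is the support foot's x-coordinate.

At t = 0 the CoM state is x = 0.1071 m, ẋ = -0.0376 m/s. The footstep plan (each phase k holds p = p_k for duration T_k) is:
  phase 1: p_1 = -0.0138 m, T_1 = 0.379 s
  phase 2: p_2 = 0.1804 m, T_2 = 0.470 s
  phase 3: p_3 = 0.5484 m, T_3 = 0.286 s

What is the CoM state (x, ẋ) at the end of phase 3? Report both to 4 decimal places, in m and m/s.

x = 0.9119, ẋ = 1.6616

phase 1: p=-0.0138, T=0.379, ωT=1.194873, cosh=1.802941, sinh=1.500198; start (x,ẋ)=(0.107100, -0.037600) → end (x,ẋ)=(0.186284, 0.504027)
phase 2: p=0.1804, T=0.470, ωT=1.481769, cosh=2.313980, sinh=2.086744; start (x,ẋ)=(0.186284, 0.504027) → end (x,ẋ)=(0.527626, 1.205017)
phase 3: p=0.5484, T=0.286, ωT=0.901672, cosh=1.434805, sinh=1.028915; start (x,ẋ)=(0.527626, 1.205017) → end (x,ẋ)=(0.911863, 1.661577)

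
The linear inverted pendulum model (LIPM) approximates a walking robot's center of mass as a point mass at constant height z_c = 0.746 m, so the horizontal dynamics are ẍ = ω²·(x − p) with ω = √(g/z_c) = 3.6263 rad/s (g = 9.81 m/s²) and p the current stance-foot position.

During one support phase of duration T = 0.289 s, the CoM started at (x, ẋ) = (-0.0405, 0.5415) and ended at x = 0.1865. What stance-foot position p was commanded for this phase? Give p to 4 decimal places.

p = -0.1074

ωT = 3.6263·0.289 = 1.048001; cosh(ωT) = 1.601291, sinh(ωT) = 1.250653
x(T) = p + (x₀−p)·cosh(ωT) + (ẋ₀/ω)·sinh(ωT) ⇒ p·(1 − cosh) = x(T) − x₀·cosh − (ẋ₀/ω)·sinh
numerator   = 0.1865 − (-0.0405)·1.601291 − (0.5415/3.6263)·1.250653 = 0.064598
denominator = 1 − 1.601291 = -0.601291
p = 0.064598 / -0.601291 = -0.1074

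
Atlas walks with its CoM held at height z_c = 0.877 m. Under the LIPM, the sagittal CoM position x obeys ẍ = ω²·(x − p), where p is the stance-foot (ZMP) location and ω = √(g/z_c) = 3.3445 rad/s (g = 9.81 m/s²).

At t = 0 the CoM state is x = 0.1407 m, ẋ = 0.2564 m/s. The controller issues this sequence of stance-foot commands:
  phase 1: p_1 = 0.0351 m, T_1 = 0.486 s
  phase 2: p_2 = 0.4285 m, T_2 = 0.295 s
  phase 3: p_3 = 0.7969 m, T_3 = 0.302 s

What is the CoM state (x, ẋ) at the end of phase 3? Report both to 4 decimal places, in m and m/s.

x = 2.1589, ẋ = 5.1800

phase 1: p=0.0351, T=0.486, ωT=1.625427, cosh=2.638708, sinh=2.441880; start (x,ẋ)=(0.140700, 0.256400) → end (x,ẋ)=(0.500950, 1.538986)
phase 2: p=0.4285, T=0.295, ωT=0.986627, cosh=1.527503, sinh=1.154671; start (x,ẋ)=(0.500950, 1.538986) → end (x,ẋ)=(1.070494, 2.630592)
phase 3: p=0.7969, T=0.302, ωT=1.010039, cosh=1.554956, sinh=1.190752; start (x,ẋ)=(1.070494, 2.630592) → end (x,ẋ)=(2.158904, 5.180035)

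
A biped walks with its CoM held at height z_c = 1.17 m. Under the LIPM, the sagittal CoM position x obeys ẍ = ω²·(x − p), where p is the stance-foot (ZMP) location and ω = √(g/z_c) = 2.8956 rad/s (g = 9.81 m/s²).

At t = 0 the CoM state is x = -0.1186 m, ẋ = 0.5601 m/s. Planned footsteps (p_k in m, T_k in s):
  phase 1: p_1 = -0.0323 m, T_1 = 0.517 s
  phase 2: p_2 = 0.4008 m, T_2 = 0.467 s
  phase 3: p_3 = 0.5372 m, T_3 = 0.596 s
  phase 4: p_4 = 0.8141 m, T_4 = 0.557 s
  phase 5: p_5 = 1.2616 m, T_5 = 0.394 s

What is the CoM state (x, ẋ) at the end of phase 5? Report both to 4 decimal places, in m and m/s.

x = 0.0655, ẋ = -2.9896

phase 1: p=-0.0323, T=0.517, ωT=1.497025, cosh=2.346086, sinh=2.122291; start (x,ẋ)=(-0.118600, 0.560100) → end (x,ẋ)=(0.175751, 0.783703)
phase 2: p=0.4008, T=0.467, ωT=1.352245, cosh=2.062377, sinh=1.803719; start (x,ẋ)=(0.175751, 0.783703) → end (x,ẋ)=(0.424845, 0.440892)
phase 3: p=0.5372, T=0.596, ωT=1.725778, cosh=2.897461, sinh=2.719426; start (x,ẋ)=(0.424845, 0.440892) → end (x,ẋ)=(0.625723, 0.392741)
phase 4: p=0.8141, T=0.557, ωT=1.612849, cosh=2.608202, sinh=2.408883; start (x,ẋ)=(0.625723, 0.392741) → end (x,ẋ)=(0.649499, -0.289615)
phase 5: p=1.2616, T=0.394, ωT=1.140866, cosh=1.724510, sinh=1.404968; start (x,ẋ)=(0.649499, -0.289615) → end (x,ẋ)=(0.065503, -2.989608)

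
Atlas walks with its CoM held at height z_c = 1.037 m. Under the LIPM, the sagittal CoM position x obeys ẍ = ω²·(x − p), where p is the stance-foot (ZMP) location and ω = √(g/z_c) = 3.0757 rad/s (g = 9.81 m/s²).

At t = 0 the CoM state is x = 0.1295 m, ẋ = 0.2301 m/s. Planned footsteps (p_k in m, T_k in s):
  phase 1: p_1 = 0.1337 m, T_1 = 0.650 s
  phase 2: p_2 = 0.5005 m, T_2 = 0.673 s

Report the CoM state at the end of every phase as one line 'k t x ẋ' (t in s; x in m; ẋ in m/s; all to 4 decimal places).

1 0.6500 0.3890 0.8182
2 1.3230 1.0890 1.9566

phase 1: p=0.1337, T=0.650, ωT=1.999205, cosh=3.759314, sinh=3.623871; start (x,ẋ)=(0.129500, 0.230100) → end (x,ẋ)=(0.389021, 0.818205)
phase 2: p=0.5005, T=0.673, ωT=2.069946, cosh=4.025294, sinh=3.899102; start (x,ẋ)=(0.389021, 0.818205) → end (x,ẋ)=(1.089012, 1.956605)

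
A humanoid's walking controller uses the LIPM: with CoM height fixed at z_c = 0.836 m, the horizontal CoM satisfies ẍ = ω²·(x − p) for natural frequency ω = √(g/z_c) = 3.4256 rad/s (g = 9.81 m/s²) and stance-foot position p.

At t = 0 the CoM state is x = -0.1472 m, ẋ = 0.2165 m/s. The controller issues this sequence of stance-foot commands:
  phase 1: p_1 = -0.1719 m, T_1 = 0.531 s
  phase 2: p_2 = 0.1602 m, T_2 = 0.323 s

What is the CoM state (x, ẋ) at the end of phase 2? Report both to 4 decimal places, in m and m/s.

x = 0.4215, ẋ = 1.2785

phase 1: p=-0.1719, T=0.531, ωT=1.818994, cosh=3.163920, sinh=3.001731; start (x,ẋ)=(-0.147200, 0.216500) → end (x,ẋ)=(0.095960, 0.938972)
phase 2: p=0.1602, T=0.323, ωT=1.106469, cosh=1.677194, sinh=1.346469; start (x,ẋ)=(0.095960, 0.938972) → end (x,ẋ)=(0.421530, 1.278533)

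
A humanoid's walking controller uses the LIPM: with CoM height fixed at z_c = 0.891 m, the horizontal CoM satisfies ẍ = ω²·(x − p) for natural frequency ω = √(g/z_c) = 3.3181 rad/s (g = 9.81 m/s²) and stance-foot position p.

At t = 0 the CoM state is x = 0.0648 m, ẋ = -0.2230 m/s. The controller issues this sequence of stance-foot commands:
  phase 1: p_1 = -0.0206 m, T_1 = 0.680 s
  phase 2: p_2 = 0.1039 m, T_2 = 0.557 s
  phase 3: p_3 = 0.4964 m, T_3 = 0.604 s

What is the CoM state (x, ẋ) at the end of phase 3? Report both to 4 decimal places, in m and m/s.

x = 0.1714, ẋ = -0.8951

phase 1: p=-0.0206, T=0.680, ωT=2.256308, cosh=4.826255, sinh=4.721519; start (x,ẋ)=(0.064800, -0.223000) → end (x,ẋ)=(0.074242, 0.261662)
phase 2: p=0.1039, T=0.557, ωT=1.848182, cosh=3.252895, sinh=3.095371; start (x,ẋ)=(0.074242, 0.261662) → end (x,ẋ)=(0.251525, 0.546553)
phase 3: p=0.4964, T=0.604, ωT=2.004132, cosh=3.777215, sinh=3.642438; start (x,ẋ)=(0.251525, 0.546553) → end (x,ẋ)=(0.171430, -0.895110)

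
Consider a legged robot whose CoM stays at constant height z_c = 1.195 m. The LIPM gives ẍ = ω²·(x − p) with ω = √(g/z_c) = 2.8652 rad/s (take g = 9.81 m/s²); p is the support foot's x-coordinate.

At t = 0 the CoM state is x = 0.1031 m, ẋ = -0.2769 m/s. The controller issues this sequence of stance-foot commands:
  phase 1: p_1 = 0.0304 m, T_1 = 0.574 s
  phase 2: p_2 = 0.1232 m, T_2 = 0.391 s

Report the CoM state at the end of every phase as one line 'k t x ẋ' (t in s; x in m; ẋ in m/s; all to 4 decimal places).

phase 1: p=0.0304, T=0.574, ωT=1.644625, cosh=2.686076, sinh=2.492991; start (x,ẋ)=(0.103100, -0.276900) → end (x,ẋ)=(-0.015251, -0.224484)
phase 2: p=0.1232, T=0.391, ωT=1.120293, cosh=1.695969, sinh=1.369784; start (x,ẋ)=(-0.015251, -0.224484) → end (x,ẋ)=(-0.218929, -0.924098)

1 0.5740 -0.0153 -0.2245
2 0.9650 -0.2189 -0.9241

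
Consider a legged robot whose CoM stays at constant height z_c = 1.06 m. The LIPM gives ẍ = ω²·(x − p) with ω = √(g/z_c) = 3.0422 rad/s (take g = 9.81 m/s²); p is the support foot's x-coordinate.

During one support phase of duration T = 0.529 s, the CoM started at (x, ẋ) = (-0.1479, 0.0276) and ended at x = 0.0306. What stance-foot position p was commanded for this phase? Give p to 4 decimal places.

p = -0.2459

ωT = 3.0422·0.529 = 1.609324; cosh(ωT) = 2.599726, sinh(ωT) = 2.399703
x(T) = p + (x₀−p)·cosh(ωT) + (ẋ₀/ω)·sinh(ωT) ⇒ p·(1 − cosh) = x(T) − x₀·cosh − (ẋ₀/ω)·sinh
numerator   = 0.0306 − (-0.1479)·2.599726 − (0.0276/3.0422)·2.399703 = 0.393328
denominator = 1 − 2.599726 = -1.599726
p = 0.393328 / -1.599726 = -0.2459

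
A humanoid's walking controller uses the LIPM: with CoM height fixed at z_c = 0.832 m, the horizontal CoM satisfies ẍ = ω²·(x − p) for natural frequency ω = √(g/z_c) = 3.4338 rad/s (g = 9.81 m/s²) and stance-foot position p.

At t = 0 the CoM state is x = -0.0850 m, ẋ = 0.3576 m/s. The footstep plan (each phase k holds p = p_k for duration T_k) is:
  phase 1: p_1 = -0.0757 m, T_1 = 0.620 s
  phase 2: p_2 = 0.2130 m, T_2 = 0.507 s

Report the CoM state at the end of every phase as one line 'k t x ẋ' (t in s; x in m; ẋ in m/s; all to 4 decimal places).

phase 1: p=-0.0757, T=0.620, ωT=2.128956, cosh=4.262524, sinh=4.143562; start (x,ẋ)=(-0.085000, 0.357600) → end (x,ẋ)=(0.316174, 1.391957)
phase 2: p=0.2130, T=0.507, ωT=1.740937, cosh=2.939019, sinh=2.763663; start (x,ẋ)=(0.316174, 1.391957) → end (x,ẋ)=(1.636534, 5.070095)

1 0.6200 0.3162 1.3920
2 1.1270 1.6365 5.0701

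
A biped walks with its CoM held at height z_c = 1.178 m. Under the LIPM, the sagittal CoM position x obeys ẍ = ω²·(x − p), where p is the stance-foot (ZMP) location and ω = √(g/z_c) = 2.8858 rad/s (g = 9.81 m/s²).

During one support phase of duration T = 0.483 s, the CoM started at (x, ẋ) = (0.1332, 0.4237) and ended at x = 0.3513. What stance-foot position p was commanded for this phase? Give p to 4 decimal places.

ωT = 2.8858·0.483 = 1.393841; cosh(ωT) = 2.139211, sinh(ωT) = 1.891091
x(T) = p + (x₀−p)·cosh(ωT) + (ẋ₀/ω)·sinh(ωT) ⇒ p·(1 − cosh) = x(T) − x₀·cosh − (ẋ₀/ω)·sinh
numerator   = 0.3513 − (0.1332)·2.139211 − (0.4237/2.8858)·1.891091 = -0.211297
denominator = 1 − 2.139211 = -1.139211
p = -0.211297 / -1.139211 = 0.1855

p = 0.1855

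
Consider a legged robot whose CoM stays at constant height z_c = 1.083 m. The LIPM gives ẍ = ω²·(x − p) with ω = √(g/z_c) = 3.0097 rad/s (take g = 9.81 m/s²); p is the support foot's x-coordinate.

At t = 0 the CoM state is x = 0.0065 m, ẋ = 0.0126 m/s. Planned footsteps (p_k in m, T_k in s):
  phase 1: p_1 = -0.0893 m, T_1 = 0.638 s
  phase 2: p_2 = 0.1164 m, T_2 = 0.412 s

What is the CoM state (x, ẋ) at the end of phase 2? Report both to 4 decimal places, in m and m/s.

x = 0.9118, ẋ = 2.5613

phase 1: p=-0.0893, T=0.638, ωT=1.920189, cosh=3.484412, sinh=3.337833; start (x,ẋ)=(0.006500, 0.012600) → end (x,ẋ)=(0.258480, 1.006298)
phase 2: p=0.1164, T=0.412, ωT=1.239996, cosh=1.872493, sinh=1.583108; start (x,ẋ)=(0.258480, 1.006298) → end (x,ẋ)=(0.911759, 2.561255)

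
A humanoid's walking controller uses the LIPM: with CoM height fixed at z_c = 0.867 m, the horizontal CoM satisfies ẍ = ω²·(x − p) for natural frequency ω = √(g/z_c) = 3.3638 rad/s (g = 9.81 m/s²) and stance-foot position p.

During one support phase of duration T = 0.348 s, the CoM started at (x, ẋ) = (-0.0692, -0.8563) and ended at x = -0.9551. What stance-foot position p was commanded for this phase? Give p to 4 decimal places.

p = 0.6022

ωT = 3.3638·0.348 = 1.170602; cosh(ωT) = 1.767057, sinh(ωT) = 1.456877
x(T) = p + (x₀−p)·cosh(ωT) + (ẋ₀/ω)·sinh(ωT) ⇒ p·(1 − cosh) = x(T) − x₀·cosh − (ẋ₀/ω)·sinh
numerator   = -0.9551 − (-0.0692)·1.767057 − (-0.8563/3.3638)·1.456877 = -0.461952
denominator = 1 − 1.767057 = -0.767057
p = -0.461952 / -0.767057 = 0.6022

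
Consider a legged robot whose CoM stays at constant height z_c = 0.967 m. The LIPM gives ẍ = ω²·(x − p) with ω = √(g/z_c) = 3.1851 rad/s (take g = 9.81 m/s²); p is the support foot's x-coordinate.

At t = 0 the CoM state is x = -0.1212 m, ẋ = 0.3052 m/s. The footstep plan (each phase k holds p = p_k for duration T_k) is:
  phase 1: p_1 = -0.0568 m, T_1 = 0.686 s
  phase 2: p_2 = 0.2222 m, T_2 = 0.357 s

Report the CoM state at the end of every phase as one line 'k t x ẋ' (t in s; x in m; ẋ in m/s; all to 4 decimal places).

1 0.6860 0.0739 0.4736
2 1.0430 0.1751 0.1535

phase 1: p=-0.0568, T=0.686, ωT=2.184979, cosh=4.501469, sinh=4.388989; start (x,ẋ)=(-0.121200, 0.305200) → end (x,ẋ)=(0.073863, 0.473577)
phase 2: p=0.2222, T=0.357, ωT=1.137081, cosh=1.719204, sinh=1.398450; start (x,ẋ)=(0.073863, 0.473577) → end (x,ẋ)=(0.175108, 0.153454)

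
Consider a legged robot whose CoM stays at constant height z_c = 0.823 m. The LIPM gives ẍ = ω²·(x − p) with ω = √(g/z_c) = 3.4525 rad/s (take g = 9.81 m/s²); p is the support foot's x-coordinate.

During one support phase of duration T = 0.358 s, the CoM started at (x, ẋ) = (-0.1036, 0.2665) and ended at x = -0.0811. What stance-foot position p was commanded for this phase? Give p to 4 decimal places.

p = 0.0108

ωT = 3.4525·0.358 = 1.235995; cosh(ωT) = 1.866173, sinh(ωT) = 1.575628
x(T) = p + (x₀−p)·cosh(ωT) + (ẋ₀/ω)·sinh(ωT) ⇒ p·(1 − cosh) = x(T) − x₀·cosh − (ẋ₀/ω)·sinh
numerator   = -0.0811 − (-0.1036)·1.866173 − (0.2665/3.4525)·1.575628 = -0.009388
denominator = 1 − 1.866173 = -0.866173
p = -0.009388 / -0.866173 = 0.0108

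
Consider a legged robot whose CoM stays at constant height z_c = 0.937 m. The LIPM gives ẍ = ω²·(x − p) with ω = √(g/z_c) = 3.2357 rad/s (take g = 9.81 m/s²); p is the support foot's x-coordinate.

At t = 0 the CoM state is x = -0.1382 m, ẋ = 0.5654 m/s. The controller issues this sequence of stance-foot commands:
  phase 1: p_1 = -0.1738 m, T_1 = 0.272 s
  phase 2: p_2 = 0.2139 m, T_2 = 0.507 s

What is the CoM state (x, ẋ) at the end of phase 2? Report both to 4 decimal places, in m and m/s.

phase 1: p=-0.1738, T=0.272, ωT=0.880110, cosh=1.412952, sinh=0.998214; start (x,ẋ)=(-0.138200, 0.565400) → end (x,ẋ)=(0.050927, 0.913868)
phase 2: p=0.2139, T=0.507, ωT=1.640500, cosh=2.675815, sinh=2.481932; start (x,ẋ)=(0.050927, 0.913868) → end (x,ẋ)=(0.478794, 1.136541)

x = 0.4788, ẋ = 1.1365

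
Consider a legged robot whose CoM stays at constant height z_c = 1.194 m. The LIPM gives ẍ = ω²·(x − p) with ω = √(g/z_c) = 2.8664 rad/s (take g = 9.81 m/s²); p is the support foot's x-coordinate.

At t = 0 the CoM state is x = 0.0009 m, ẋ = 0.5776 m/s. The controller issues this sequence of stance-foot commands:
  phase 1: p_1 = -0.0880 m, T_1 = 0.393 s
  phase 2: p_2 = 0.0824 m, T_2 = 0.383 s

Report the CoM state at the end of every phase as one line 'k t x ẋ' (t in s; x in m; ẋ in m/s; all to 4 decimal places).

1 0.3930 0.3417 1.3363
2 0.7760 1.1352 3.2157

phase 1: p=-0.0880, T=0.393, ωT=1.126495, cosh=1.704497, sinh=1.380329; start (x,ẋ)=(0.000900, 0.577600) → end (x,ẋ)=(0.341676, 1.336257)
phase 2: p=0.0824, T=0.383, ωT=1.097831, cosh=1.665626, sinh=1.332032; start (x,ẋ)=(0.341676, 1.336257) → end (x,ẋ)=(1.135223, 3.215655)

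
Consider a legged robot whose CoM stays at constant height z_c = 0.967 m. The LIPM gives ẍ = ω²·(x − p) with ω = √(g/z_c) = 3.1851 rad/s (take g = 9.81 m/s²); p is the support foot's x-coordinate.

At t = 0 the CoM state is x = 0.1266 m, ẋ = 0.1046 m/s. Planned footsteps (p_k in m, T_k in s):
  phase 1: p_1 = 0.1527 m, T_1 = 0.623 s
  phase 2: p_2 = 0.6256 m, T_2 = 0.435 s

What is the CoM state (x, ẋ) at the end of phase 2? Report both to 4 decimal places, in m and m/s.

phase 1: p=0.1527, T=0.623, ωT=1.984317, cosh=3.705777, sinh=3.568303; start (x,ẋ)=(0.126600, 0.104600) → end (x,ẋ)=(0.173164, 0.090987)
phase 2: p=0.6256, T=0.435, ωT=1.385518, cosh=2.123546, sinh=1.873352; start (x,ẋ)=(0.173164, 0.090987) → end (x,ẋ)=(-0.281654, -2.506387)

x = -0.2817, ẋ = -2.5064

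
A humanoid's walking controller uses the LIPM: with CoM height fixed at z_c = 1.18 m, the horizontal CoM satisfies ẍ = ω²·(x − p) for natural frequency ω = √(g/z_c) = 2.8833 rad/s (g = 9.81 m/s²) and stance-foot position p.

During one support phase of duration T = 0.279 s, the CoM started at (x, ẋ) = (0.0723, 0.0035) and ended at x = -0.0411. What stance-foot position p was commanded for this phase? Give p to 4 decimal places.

p = 0.4076

ωT = 2.8833·0.279 = 0.804441; cosh(ωT) = 1.341392, sinh(ωT) = 0.894054
x(T) = p + (x₀−p)·cosh(ωT) + (ẋ₀/ω)·sinh(ωT) ⇒ p·(1 − cosh) = x(T) − x₀·cosh − (ẋ₀/ω)·sinh
numerator   = -0.0411 − (0.0723)·1.341392 − (0.0035/2.8833)·0.894054 = -0.139168
denominator = 1 − 1.341392 = -0.341392
p = -0.139168 / -0.341392 = 0.4076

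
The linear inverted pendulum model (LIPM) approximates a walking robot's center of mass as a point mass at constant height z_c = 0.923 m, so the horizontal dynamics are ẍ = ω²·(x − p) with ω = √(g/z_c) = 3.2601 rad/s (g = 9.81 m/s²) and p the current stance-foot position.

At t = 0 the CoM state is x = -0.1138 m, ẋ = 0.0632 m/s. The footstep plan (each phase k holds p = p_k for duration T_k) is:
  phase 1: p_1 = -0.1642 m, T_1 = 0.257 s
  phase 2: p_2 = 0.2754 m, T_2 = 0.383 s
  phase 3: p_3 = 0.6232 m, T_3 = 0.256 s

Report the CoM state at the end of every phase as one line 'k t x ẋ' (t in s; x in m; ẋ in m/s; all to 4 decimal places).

phase 1: p=-0.1642, T=0.257, ωT=0.837846, cosh=1.372012, sinh=0.939370; start (x,ẋ)=(-0.113800, 0.063200) → end (x,ẋ)=(-0.076840, 0.241058)
phase 2: p=0.2754, T=0.383, ωT=1.248618, cosh=1.886212, sinh=1.599311; start (x,ẋ)=(-0.076840, 0.241058) → end (x,ẋ)=(-0.270743, -1.381863)
phase 3: p=0.6232, T=0.256, ωT=0.834586, cosh=1.368957, sinh=0.934902; start (x,ẋ)=(-0.270743, -1.381863) → end (x,ẋ)=(-0.996848, -4.616338)

1 0.2570 -0.0768 0.2411
2 0.6400 -0.2707 -1.3819
3 0.8960 -0.9968 -4.6163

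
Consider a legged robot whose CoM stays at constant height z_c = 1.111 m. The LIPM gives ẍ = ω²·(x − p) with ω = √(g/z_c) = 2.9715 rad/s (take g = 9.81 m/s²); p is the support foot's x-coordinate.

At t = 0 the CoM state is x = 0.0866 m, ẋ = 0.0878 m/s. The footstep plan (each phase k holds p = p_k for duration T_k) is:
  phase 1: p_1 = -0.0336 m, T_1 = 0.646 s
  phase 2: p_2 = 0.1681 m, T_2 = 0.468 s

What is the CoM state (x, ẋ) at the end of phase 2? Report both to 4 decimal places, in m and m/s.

phase 1: p=-0.0336, T=0.646, ωT=1.919589, cosh=3.482411, sinh=3.335744; start (x,ẋ)=(0.086600, 0.087800) → end (x,ẋ)=(0.483548, 1.497198)
phase 2: p=0.1681, T=0.468, ωT=1.390662, cosh=2.133210, sinh=1.884299; start (x,ẋ)=(0.483548, 1.497198) → end (x,ẋ)=(1.790426, 4.960093)

x = 1.7904, ẋ = 4.9601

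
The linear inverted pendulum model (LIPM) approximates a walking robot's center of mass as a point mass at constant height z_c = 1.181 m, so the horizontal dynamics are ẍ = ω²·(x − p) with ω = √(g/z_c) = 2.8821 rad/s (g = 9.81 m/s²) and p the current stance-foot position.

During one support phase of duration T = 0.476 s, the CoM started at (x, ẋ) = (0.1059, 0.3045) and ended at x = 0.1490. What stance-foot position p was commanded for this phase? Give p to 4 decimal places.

p = 0.2441

ωT = 2.8821·0.476 = 1.371880; cosh(ωT) = 2.098192, sinh(ωT) = 1.844562
x(T) = p + (x₀−p)·cosh(ωT) + (ẋ₀/ω)·sinh(ωT) ⇒ p·(1 − cosh) = x(T) − x₀·cosh − (ẋ₀/ω)·sinh
numerator   = 0.1490 − (0.1059)·2.098192 − (0.3045/2.8821)·1.844562 = -0.268080
denominator = 1 − 2.098192 = -1.098192
p = -0.268080 / -1.098192 = 0.2441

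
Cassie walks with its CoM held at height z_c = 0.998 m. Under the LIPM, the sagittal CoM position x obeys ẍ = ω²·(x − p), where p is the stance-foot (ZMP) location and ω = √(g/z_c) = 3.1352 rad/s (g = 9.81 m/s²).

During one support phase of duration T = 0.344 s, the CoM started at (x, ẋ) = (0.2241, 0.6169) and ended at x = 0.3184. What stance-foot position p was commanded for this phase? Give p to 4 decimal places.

p = 0.4764

ωT = 3.1352·0.344 = 1.078509; cosh(ωT) = 1.640197, sinh(ωT) = 1.300095
x(T) = p + (x₀−p)·cosh(ωT) + (ẋ₀/ω)·sinh(ωT) ⇒ p·(1 − cosh) = x(T) − x₀·cosh − (ẋ₀/ω)·sinh
numerator   = 0.3184 − (0.2241)·1.640197 − (0.6169/3.1352)·1.300095 = -0.304982
denominator = 1 − 1.640197 = -0.640197
p = -0.304982 / -0.640197 = 0.4764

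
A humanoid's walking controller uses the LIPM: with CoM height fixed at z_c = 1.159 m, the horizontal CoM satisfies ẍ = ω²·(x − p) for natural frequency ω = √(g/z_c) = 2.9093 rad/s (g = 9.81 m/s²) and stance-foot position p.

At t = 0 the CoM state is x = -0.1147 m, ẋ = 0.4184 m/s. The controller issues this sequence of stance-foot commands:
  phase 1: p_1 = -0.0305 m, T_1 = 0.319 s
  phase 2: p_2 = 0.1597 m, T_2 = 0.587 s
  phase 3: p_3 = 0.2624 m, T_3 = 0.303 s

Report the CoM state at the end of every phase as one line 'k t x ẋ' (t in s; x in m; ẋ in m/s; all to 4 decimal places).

phase 1: p=-0.0305, T=0.319, ωT=0.928067, cosh=1.462466, sinh=1.067148; start (x,ẋ)=(-0.114700, 0.418400) → end (x,ẋ)=(-0.000168, 0.350484)
phase 2: p=0.1597, T=0.587, ωT=1.707759, cosh=2.848929, sinh=2.667657; start (x,ẋ)=(-0.000168, 0.350484) → end (x,ẋ)=(0.025620, -0.242235)
phase 3: p=0.2624, T=0.303, ωT=0.881518, cosh=1.414358, sinh=1.000204; start (x,ẋ)=(0.025620, -0.242235) → end (x,ẋ)=(-0.155770, -1.031611)

1 0.3190 -0.0002 0.3505
2 0.9060 0.0256 -0.2422
3 1.2090 -0.1558 -1.0316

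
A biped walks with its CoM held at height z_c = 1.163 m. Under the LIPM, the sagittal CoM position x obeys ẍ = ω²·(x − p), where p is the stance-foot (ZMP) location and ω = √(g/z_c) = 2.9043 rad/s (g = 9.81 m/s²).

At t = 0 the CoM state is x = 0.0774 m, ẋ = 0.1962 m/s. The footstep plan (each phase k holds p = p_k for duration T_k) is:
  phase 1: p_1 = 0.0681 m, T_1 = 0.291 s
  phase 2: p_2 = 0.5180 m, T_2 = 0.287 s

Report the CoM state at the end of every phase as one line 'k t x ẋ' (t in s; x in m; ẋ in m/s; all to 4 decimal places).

phase 1: p=0.0681, T=0.291, ωT=0.845151, cosh=1.378911, sinh=0.949419; start (x,ẋ)=(0.077400, 0.196200) → end (x,ẋ)=(0.145062, 0.296186)
phase 2: p=0.5180, T=0.287, ωT=0.833534, cosh=1.367974, sinh=0.933463; start (x,ẋ)=(0.145062, 0.296186) → end (x,ẋ)=(0.103027, -0.605882)

1 0.2910 0.1451 0.2962
2 0.5780 0.1030 -0.6059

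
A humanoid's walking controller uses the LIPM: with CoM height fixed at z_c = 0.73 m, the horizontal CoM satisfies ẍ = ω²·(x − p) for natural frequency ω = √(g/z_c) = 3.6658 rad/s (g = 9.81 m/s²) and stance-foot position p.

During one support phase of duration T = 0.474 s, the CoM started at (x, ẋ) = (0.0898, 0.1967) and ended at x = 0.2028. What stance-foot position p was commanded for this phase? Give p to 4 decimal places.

ωT = 3.6658·0.474 = 1.737589; cosh(ωT) = 2.929784, sinh(ωT) = 2.753840
x(T) = p + (x₀−p)·cosh(ωT) + (ẋ₀/ω)·sinh(ωT) ⇒ p·(1 − cosh) = x(T) − x₀·cosh − (ẋ₀/ω)·sinh
numerator   = 0.2028 − (0.0898)·2.929784 − (0.1967/3.6658)·2.753840 = -0.208061
denominator = 1 − 2.929784 = -1.929784
p = -0.208061 / -1.929784 = 0.1078

p = 0.1078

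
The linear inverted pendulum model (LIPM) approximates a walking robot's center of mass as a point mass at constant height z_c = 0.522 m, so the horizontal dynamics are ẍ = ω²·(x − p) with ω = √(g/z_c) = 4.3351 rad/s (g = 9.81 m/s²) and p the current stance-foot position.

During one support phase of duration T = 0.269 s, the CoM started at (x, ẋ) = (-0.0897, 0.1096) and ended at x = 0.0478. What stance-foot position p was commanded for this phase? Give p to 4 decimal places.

ωT = 4.3351·0.269 = 1.166142; cosh(ωT) = 1.760576, sinh(ωT) = 1.449010
x(T) = p + (x₀−p)·cosh(ωT) + (ẋ₀/ω)·sinh(ωT) ⇒ p·(1 − cosh) = x(T) − x₀·cosh − (ẋ₀/ω)·sinh
numerator   = 0.0478 − (-0.0897)·1.760576 − (0.1096/4.3351)·1.449010 = 0.169090
denominator = 1 − 1.760576 = -0.760576
p = 0.169090 / -0.760576 = -0.2223

p = -0.2223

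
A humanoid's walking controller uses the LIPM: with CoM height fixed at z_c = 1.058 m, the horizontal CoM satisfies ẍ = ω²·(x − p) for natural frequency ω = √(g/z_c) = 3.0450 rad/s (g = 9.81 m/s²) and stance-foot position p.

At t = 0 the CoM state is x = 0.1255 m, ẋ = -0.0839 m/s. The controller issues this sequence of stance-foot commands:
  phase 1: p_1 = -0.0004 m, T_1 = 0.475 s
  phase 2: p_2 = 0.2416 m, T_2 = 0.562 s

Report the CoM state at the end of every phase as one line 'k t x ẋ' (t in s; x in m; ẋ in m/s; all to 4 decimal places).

1 0.4750 0.2265 0.5810
2 1.0370 0.7095 1.5379

phase 1: p=-0.0004, T=0.475, ωT=1.446375, cosh=2.241555, sinh=2.006133; start (x,ẋ)=(0.125500, -0.083900) → end (x,ẋ)=(0.226536, 0.581016)
phase 2: p=0.2416, T=0.562, ωT=1.711290, cosh=2.858366, sinh=2.677733; start (x,ẋ)=(0.226536, 0.581016) → end (x,ẋ)=(0.709480, 1.537929)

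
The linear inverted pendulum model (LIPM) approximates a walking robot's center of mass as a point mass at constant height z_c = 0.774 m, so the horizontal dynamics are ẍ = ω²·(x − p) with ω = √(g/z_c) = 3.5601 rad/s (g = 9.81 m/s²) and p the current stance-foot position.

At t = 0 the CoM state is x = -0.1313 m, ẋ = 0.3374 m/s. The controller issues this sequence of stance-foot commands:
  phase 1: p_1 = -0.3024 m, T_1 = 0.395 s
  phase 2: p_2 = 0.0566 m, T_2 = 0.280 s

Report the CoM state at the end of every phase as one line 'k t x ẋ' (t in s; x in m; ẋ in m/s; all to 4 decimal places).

phase 1: p=-0.3024, T=0.395, ωT=1.406240, cosh=2.162822, sinh=1.917759; start (x,ẋ)=(-0.131300, 0.337400) → end (x,ẋ)=(0.249410, 1.897907)
phase 2: p=0.0566, T=0.280, ωT=0.996828, cosh=1.539361, sinh=1.170312; start (x,ẋ)=(0.249410, 1.897907) → end (x,ẋ)=(0.977303, 3.724892)

1 0.3950 0.2494 1.8979
2 0.6750 0.9773 3.7249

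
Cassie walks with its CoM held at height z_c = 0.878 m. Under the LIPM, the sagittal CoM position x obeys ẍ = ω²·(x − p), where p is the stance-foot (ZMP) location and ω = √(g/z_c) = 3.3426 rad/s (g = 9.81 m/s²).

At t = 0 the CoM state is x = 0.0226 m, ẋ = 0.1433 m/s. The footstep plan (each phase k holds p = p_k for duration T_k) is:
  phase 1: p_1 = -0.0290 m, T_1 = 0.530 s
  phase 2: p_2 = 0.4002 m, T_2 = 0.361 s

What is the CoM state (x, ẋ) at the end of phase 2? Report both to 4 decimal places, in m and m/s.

phase 1: p=-0.0290, T=0.530, ωT=1.771578, cosh=3.025095, sinh=2.855030; start (x,ẋ)=(0.022600, 0.143300) → end (x,ẋ)=(0.249492, 0.925926)
phase 2: p=0.4002, T=0.361, ωT=1.206679, cosh=1.820777, sinh=1.521588; start (x,ẋ)=(0.249492, 0.925926) → end (x,ẋ)=(0.547287, 0.919398)

x = 0.5473, ẋ = 0.9194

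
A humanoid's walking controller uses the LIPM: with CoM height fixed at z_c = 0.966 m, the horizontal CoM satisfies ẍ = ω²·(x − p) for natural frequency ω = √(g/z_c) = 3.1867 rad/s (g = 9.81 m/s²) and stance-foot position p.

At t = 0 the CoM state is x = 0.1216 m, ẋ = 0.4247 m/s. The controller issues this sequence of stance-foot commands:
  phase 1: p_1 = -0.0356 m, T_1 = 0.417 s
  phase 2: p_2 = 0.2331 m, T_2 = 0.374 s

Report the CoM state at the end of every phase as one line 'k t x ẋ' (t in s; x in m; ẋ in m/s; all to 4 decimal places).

phase 1: p=-0.0356, T=0.417, ωT=1.328854, cosh=2.020746, sinh=1.755966; start (x,ẋ)=(0.121600, 0.424700) → end (x,ẋ)=(0.516084, 1.737861)
phase 2: p=0.2331, T=0.374, ωT=1.191826, cosh=1.798377, sinh=1.494711; start (x,ẋ)=(0.516084, 1.737861) → end (x,ẋ)=(1.557149, 4.473236)

1 0.4170 0.5161 1.7379
2 0.7910 1.5571 4.4732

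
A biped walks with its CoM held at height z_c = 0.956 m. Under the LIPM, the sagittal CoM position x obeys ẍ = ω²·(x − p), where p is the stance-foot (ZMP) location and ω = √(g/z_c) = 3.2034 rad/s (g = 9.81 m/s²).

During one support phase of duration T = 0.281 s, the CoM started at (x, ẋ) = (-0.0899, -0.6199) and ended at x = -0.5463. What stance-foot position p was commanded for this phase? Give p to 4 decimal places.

p = 0.5049

ωT = 3.2034·0.281 = 0.900155; cosh(ωT) = 1.433246, sinh(ωT) = 1.026739
x(T) = p + (x₀−p)·cosh(ωT) + (ẋ₀/ω)·sinh(ωT) ⇒ p·(1 − cosh) = x(T) − x₀·cosh − (ẋ₀/ω)·sinh
numerator   = -0.5463 − (-0.0899)·1.433246 − (-0.6199/3.2034)·1.026739 = -0.218764
denominator = 1 − 1.433246 = -0.433246
p = -0.218764 / -0.433246 = 0.5049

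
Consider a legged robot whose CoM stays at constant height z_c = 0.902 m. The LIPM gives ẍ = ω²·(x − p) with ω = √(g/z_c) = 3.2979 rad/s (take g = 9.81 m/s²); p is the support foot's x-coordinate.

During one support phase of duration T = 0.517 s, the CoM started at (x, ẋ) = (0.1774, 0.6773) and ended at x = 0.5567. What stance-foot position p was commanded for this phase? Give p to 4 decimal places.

p = 0.2681

ωT = 3.2979·0.517 = 1.705014; cosh(ωT) = 2.841617, sinh(ωT) = 2.659847
x(T) = p + (x₀−p)·cosh(ωT) + (ẋ₀/ω)·sinh(ωT) ⇒ p·(1 − cosh) = x(T) − x₀·cosh − (ẋ₀/ω)·sinh
numerator   = 0.5567 − (0.1774)·2.841617 − (0.6773/3.2979)·2.659847 = -0.493664
denominator = 1 − 2.841617 = -1.841617
p = -0.493664 / -1.841617 = 0.2681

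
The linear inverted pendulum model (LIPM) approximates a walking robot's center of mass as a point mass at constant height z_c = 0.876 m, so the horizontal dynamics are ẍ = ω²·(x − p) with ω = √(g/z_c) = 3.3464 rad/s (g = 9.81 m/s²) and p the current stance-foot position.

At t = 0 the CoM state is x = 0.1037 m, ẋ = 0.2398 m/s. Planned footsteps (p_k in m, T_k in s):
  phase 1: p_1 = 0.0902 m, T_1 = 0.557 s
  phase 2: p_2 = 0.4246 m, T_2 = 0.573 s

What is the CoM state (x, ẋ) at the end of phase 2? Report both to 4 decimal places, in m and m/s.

phase 1: p=0.0902, T=0.557, ωT=1.863945, cosh=3.302093, sinh=3.147034; start (x,ẋ)=(0.103700, 0.239800) → end (x,ẋ)=(0.360292, 0.934014)
phase 2: p=0.4246, T=0.573, ωT=1.917487, cosh=3.475408, sinh=3.328432; start (x,ẋ)=(0.360292, 0.934014) → end (x,ẋ)=(1.130102, 2.529797)

x = 1.1301, ẋ = 2.5298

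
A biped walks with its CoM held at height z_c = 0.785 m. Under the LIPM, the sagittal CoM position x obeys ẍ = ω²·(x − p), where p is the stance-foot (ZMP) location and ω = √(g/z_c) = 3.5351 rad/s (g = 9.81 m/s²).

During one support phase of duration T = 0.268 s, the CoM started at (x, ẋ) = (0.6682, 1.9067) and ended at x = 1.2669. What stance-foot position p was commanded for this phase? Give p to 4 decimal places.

ωT = 3.5351·0.268 = 0.947407; cosh(ωT) = 1.483379, sinh(ωT) = 1.095634
x(T) = p + (x₀−p)·cosh(ωT) + (ẋ₀/ω)·sinh(ωT) ⇒ p·(1 − cosh) = x(T) − x₀·cosh − (ẋ₀/ω)·sinh
numerator   = 1.2669 − (0.6682)·1.483379 − (1.9067/3.5351)·1.095634 = -0.315238
denominator = 1 − 1.483379 = -0.483379
p = -0.315238 / -0.483379 = 0.6522

p = 0.6522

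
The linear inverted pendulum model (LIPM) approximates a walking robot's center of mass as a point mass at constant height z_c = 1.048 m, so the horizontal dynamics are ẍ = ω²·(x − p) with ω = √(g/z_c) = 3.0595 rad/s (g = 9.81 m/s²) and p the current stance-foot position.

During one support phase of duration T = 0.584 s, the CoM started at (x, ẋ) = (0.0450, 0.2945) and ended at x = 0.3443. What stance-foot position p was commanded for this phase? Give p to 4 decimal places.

ωT = 3.0595·0.584 = 1.786748; cosh(ωT) = 3.068755, sinh(ωT) = 2.901251
x(T) = p + (x₀−p)·cosh(ωT) + (ẋ₀/ω)·sinh(ωT) ⇒ p·(1 − cosh) = x(T) − x₀·cosh − (ẋ₀/ω)·sinh
numerator   = 0.3443 − (0.0450)·3.068755 − (0.2945/3.0595)·2.901251 = -0.073061
denominator = 1 − 3.068755 = -2.068755
p = -0.073061 / -2.068755 = 0.0353

p = 0.0353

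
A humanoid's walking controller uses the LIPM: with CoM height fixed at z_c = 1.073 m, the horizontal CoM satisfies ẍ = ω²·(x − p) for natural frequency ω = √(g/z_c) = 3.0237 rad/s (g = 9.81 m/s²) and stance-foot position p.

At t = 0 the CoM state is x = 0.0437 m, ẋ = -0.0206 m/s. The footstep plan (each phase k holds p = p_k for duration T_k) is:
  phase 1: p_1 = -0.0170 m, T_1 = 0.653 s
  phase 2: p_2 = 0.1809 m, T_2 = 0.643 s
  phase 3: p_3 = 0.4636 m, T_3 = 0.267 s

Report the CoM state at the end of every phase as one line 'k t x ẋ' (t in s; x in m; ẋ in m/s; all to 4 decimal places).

phase 1: p=-0.0170, T=0.653, ωT=1.974476, cosh=3.670840, sinh=3.532006; start (x,ẋ)=(0.043700, -0.020600) → end (x,ẋ)=(0.181757, 0.572640)
phase 2: p=0.1809, T=0.643, ωT=1.944239, cosh=3.565704, sinh=3.422608; start (x,ẋ)=(0.181757, 0.572640) → end (x,ẋ)=(0.832142, 2.050734)
phase 3: p=0.4636, T=0.267, ωT=0.807328, cosh=1.343979, sinh=0.897931; start (x,ẋ)=(0.832142, 2.050734) → end (x,ẋ)=(1.567908, 3.756762)

1 0.6530 0.1818 0.5726
2 1.2960 0.8321 2.0507
3 1.5630 1.5679 3.7568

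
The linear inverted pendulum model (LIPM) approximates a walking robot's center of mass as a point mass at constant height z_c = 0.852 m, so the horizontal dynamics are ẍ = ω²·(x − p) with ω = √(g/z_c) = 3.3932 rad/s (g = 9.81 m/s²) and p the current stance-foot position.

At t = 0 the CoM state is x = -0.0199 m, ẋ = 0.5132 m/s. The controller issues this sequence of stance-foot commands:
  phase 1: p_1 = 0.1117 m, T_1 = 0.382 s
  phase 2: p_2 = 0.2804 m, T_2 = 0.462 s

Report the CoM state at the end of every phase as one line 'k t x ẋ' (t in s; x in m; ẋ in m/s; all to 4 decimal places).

1 0.3820 0.1089 0.2531
2 0.8440 0.0224 -0.7013

phase 1: p=0.1117, T=0.382, ωT=1.296202, cosh=1.964479, sinh=1.690910; start (x,ẋ)=(-0.019900, 0.513200) → end (x,ẋ)=(0.108914, 0.253103)
phase 2: p=0.2804, T=0.462, ωT=1.567658, cosh=2.501970, sinh=2.293437; start (x,ẋ)=(0.108914, 0.253103) → end (x,ẋ)=(0.022418, -0.701263)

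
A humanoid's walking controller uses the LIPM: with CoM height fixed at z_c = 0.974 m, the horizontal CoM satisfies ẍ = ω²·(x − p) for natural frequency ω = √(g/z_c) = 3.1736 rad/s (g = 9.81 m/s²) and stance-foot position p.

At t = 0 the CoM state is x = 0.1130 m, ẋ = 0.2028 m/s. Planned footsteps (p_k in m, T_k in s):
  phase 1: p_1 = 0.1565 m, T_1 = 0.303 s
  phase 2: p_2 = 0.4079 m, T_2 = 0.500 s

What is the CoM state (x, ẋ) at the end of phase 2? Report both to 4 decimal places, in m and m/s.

phase 1: p=0.1565, T=0.303, ωT=0.961601, cosh=1.499081, sinh=1.116800; start (x,ẋ)=(0.113000, 0.202800) → end (x,ẋ)=(0.162656, 0.149837)
phase 2: p=0.4079, T=0.500, ωT=1.586800, cosh=2.546331, sinh=2.341751; start (x,ẋ)=(0.162656, 0.149837) → end (x,ẋ)=(-0.106010, -1.441064)

x = -0.1060, ẋ = -1.4411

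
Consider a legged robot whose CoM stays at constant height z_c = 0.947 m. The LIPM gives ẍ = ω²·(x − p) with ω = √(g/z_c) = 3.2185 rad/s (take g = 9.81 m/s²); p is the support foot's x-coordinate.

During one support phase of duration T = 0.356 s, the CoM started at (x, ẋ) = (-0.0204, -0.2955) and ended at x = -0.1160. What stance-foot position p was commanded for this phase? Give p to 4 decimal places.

ωT = 3.2185·0.356 = 1.145786; cosh(ωT) = 1.731443, sinh(ωT) = 1.413469
x(T) = p + (x₀−p)·cosh(ωT) + (ẋ₀/ω)·sinh(ωT) ⇒ p·(1 − cosh) = x(T) − x₀·cosh − (ẋ₀/ω)·sinh
numerator   = -0.1160 − (-0.0204)·1.731443 − (-0.2955/3.2185)·1.413469 = 0.049096
denominator = 1 − 1.731443 = -0.731443
p = 0.049096 / -0.731443 = -0.0671

p = -0.0671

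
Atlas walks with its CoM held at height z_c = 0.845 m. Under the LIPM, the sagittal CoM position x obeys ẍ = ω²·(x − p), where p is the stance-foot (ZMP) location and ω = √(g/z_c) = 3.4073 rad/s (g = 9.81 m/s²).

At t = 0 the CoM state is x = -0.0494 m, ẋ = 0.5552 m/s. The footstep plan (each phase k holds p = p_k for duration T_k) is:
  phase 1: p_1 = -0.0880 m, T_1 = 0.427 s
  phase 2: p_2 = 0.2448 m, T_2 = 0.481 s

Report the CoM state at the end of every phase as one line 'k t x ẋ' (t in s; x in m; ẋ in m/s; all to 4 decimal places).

1 0.4270 0.3292 1.5204
2 0.9080 1.5760 4.7750

phase 1: p=-0.0880, T=0.427, ωT=1.454917, cosh=2.258774, sinh=2.025354; start (x,ẋ)=(-0.049400, 0.555200) → end (x,ẋ)=(0.329209, 1.520450)
phase 2: p=0.2448, T=0.481, ωT=1.638911, cosh=2.671876, sinh=2.477684; start (x,ẋ)=(0.329209, 1.520450) → end (x,ẋ)=(1.575954, 4.775047)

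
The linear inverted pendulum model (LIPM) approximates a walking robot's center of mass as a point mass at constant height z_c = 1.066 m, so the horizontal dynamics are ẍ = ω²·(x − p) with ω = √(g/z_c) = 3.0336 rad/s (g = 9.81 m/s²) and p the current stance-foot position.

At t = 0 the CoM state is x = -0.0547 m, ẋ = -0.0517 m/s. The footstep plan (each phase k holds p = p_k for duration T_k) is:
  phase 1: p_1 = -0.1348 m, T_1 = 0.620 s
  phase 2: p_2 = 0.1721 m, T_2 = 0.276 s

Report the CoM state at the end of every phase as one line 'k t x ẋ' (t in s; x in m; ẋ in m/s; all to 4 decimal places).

phase 1: p=-0.1348, T=0.620, ωT=1.880832, cosh=3.355711, sinh=3.203248; start (x,ẋ)=(-0.054700, -0.051700) → end (x,ẋ)=(0.079401, 0.604871)
phase 2: p=0.1721, T=0.276, ωT=0.837274, cosh=1.371475, sinh=0.938586; start (x,ẋ)=(0.079401, 0.604871) → end (x,ẋ)=(0.232111, 0.565625)

1 0.6200 0.0794 0.6049
2 0.8960 0.2321 0.5656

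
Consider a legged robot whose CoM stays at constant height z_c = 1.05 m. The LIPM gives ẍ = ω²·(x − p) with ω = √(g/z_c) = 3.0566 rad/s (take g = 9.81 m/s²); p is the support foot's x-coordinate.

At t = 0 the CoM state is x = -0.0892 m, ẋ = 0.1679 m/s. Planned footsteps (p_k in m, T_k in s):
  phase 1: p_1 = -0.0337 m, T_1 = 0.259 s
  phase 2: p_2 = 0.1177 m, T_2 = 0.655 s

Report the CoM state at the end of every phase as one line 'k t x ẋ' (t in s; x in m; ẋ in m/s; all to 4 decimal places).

1 0.2590 -0.0593 0.0745
2 0.9140 -0.4611 -1.6859

phase 1: p=-0.0337, T=0.259, ωT=0.791659, cosh=1.330074, sinh=0.876982; start (x,ẋ)=(-0.089200, 0.167900) → end (x,ẋ)=(-0.059346, 0.074547)
phase 2: p=0.1177, T=0.655, ωT=2.002073, cosh=3.769722, sinh=3.634667; start (x,ẋ)=(-0.059346, 0.074547) → end (x,ẋ)=(-0.461070, -1.685913)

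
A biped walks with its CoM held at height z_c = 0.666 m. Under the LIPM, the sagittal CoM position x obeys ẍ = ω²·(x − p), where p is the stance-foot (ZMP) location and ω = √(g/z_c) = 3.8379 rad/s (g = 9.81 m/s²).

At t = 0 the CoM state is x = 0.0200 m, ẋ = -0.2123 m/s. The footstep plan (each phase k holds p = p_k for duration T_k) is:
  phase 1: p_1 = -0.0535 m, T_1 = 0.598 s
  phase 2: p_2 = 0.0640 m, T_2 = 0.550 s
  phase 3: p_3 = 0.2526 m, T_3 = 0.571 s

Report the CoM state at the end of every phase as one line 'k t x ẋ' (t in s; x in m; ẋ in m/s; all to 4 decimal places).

1 0.5980 0.0432 0.3214
2 1.1480 0.3176 1.0218
3 1.7190 1.7233 5.7308

phase 1: p=-0.0535, T=0.598, ωT=2.295064, cosh=5.012914, sinh=4.912159; start (x,ẋ)=(0.020000, -0.212300) → end (x,ẋ)=(0.043225, 0.321408)
phase 2: p=0.0640, T=0.550, ωT=2.110845, cosh=4.188175, sinh=4.067039; start (x,ẋ)=(0.043225, 0.321408) → end (x,ẋ)=(0.317587, 1.021833)
phase 3: p=0.2526, T=0.571, ωT=2.191441, cosh=4.529926, sinh=4.418171; start (x,ẋ)=(0.317587, 1.021833) → end (x,ẋ)=(1.723315, 5.730779)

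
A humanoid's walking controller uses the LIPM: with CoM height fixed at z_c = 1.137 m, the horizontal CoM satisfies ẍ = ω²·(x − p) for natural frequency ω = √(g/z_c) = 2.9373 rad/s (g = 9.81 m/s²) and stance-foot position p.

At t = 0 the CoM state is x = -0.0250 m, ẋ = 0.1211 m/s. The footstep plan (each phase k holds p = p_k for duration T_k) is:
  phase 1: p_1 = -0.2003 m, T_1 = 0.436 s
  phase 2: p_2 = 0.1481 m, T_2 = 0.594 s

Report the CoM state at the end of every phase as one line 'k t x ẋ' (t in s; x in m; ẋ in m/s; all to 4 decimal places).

phase 1: p=-0.2003, T=0.436, ωT=1.280663, cosh=1.938439, sinh=1.660586; start (x,ẋ)=(-0.025000, 0.121100) → end (x,ẋ)=(0.207971, 1.089795)
phase 2: p=0.1481, T=0.594, ωT=1.744756, cosh=2.949597, sinh=2.774909; start (x,ẋ)=(0.207971, 1.089795) → end (x,ẋ)=(1.354241, 3.702452)

1 0.4360 0.2080 1.0898
2 1.0300 1.3542 3.7025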